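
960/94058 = 480/47029   =  0.01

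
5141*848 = 4359568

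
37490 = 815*46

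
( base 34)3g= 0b1110110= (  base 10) 118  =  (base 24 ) 4m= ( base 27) 4A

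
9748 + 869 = 10617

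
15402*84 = 1293768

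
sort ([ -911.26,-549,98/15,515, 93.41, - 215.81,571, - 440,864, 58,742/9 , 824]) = [  -  911.26, - 549, - 440,-215.81,  98/15,58, 742/9,93.41, 515 , 571,824 , 864]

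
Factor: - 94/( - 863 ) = 2^1 * 47^1*863^( - 1 ) 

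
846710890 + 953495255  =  1800206145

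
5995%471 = 343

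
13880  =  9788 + 4092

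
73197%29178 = 14841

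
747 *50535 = 37749645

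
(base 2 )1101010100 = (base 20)22C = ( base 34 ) p2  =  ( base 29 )10B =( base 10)852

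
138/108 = 23/18 = 1.28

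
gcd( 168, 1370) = 2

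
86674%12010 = 2604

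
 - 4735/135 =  - 947/27 = - 35.07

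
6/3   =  2  =  2.00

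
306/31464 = 17/1748 = 0.01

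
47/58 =47/58 = 0.81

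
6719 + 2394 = 9113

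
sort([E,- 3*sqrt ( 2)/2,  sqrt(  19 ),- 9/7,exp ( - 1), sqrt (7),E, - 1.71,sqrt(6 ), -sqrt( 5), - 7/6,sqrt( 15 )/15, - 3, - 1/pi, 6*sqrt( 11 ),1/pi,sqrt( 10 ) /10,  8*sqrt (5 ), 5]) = [  -  3, - sqrt (5), - 3*sqrt(2)/2,  -  1.71, - 9/7, - 7/6 , - 1/pi , sqrt(15)/15,sqrt(10 )/10 , 1/pi, exp( - 1),sqrt(6 ),sqrt (7),E,E,sqrt (19 ),  5, 8*sqrt(5), 6*sqrt(11 ) ] 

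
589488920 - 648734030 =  - 59245110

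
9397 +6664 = 16061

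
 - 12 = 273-285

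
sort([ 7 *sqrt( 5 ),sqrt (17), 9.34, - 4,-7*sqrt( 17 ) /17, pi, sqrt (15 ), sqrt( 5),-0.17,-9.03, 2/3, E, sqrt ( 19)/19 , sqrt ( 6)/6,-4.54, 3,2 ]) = [ - 9.03, - 4.54, - 4,- 7*sqrt( 17)/17, - 0.17, sqrt(19) /19, sqrt(6)/6,2/3, 2,sqrt(5),  E, 3, pi,sqrt(15 ), sqrt(17),9.34,7*sqrt( 5 )]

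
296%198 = 98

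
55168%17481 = 2725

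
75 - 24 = 51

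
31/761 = 31/761 = 0.04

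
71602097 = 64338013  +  7264084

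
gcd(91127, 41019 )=1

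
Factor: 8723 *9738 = 84944574  =  2^1 * 3^2*11^1*13^1*61^1*541^1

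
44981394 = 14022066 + 30959328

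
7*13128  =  91896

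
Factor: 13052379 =3^1*17^1*37^1*6917^1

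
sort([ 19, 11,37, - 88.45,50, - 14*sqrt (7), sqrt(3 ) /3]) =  [ - 88.45, - 14 * sqrt (7 ),sqrt (3 )/3, 11, 19, 37, 50 ]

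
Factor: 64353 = 3^1*19^1*1129^1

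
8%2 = 0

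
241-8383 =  - 8142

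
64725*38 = 2459550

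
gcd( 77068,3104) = 4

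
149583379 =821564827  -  671981448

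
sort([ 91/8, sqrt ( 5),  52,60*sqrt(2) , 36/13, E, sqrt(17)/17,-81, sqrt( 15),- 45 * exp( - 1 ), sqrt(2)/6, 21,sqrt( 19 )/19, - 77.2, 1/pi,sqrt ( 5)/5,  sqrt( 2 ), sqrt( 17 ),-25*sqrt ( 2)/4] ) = [ - 81 , - 77.2,-45*exp( - 1 ), - 25*sqrt ( 2) /4,sqrt (19)/19 , sqrt(2)/6,sqrt (17)/17 , 1/pi, sqrt( 5 )/5,  sqrt ( 2 ), sqrt( 5 ), E, 36/13 , sqrt( 15 ), sqrt ( 17),91/8,21  ,  52 , 60*sqrt( 2) ] 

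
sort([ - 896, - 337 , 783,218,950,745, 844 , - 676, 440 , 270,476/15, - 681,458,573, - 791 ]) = [ - 896 , - 791, - 681,  -  676, - 337, 476/15,218, 270,440, 458,573 , 745,783, 844,950]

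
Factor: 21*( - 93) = - 3^2 * 7^1*31^1 = - 1953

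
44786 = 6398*7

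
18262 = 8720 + 9542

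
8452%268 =144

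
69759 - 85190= - 15431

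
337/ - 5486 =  - 1+5149/5486 = - 0.06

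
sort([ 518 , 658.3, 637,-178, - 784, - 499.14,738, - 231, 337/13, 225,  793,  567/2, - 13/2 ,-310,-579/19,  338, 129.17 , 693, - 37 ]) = [ - 784, - 499.14, -310,-231, - 178,  -  37, - 579/19,  -  13/2,  337/13,  129.17,225, 567/2, 338 , 518,637, 658.3,693 , 738,793]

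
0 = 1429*0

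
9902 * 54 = 534708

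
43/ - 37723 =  - 43/37723= - 0.00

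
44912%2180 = 1312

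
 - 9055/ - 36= 9055/36 = 251.53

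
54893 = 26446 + 28447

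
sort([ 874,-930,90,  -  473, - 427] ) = [ - 930, - 473, - 427, 90,874] 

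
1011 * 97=98067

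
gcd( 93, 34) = 1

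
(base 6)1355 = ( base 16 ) 167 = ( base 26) dl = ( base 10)359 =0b101100111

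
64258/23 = 2793 + 19/23 = 2793.83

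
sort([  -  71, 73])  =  [ - 71, 73]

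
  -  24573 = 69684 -94257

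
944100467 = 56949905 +887150562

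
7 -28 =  - 21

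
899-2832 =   -  1933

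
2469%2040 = 429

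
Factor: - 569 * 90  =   - 2^1* 3^2* 5^1*569^1 = - 51210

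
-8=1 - 9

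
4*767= 3068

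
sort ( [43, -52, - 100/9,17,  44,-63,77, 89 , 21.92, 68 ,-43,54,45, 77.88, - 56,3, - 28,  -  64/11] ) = [ - 63, -56,-52, - 43, - 28, -100/9,-64/11,3,17,21.92,43, 44,  45, 54,68, 77,77.88, 89] 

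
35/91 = 5/13=0.38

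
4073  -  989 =3084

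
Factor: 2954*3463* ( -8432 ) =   -  86256847264 = - 2^5*7^1*17^1*31^1*211^1*3463^1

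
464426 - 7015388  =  -6550962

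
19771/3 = 19771/3 = 6590.33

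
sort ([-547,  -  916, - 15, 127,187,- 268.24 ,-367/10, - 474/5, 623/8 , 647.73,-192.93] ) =[-916, - 547, - 268.24, - 192.93,  -  474/5 , - 367/10, - 15 , 623/8 , 127,187 , 647.73]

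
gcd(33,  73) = 1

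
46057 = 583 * 79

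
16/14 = 1 + 1/7 = 1.14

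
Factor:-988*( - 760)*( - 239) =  - 2^5*5^1 * 13^1*19^2* 239^1 = - 179460320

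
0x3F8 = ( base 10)1016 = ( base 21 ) 268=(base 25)1fg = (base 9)1348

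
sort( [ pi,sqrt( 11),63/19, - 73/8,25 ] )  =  [ - 73/8, pi,63/19,sqrt(11 ),25 ] 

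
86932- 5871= 81061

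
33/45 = 11/15 = 0.73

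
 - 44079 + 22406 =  - 21673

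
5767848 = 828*6966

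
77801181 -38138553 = 39662628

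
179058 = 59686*3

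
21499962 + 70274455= 91774417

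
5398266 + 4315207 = 9713473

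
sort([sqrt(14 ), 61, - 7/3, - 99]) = [ - 99, - 7/3,sqrt(14), 61 ] 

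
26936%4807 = 2901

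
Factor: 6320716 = 2^2*211^1*7489^1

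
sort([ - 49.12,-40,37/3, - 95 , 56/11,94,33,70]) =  [ - 95, -49.12, - 40, 56/11, 37/3, 33, 70,94] 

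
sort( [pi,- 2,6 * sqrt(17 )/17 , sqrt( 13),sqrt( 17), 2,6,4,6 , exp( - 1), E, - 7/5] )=[ - 2, - 7/5, exp( - 1 ) , 6 * sqrt(17)/17, 2 , E,pi,sqrt( 13), 4,sqrt(17 ), 6, 6]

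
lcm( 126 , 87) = 3654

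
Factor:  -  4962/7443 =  - 2/3 = - 2^1*3^( - 1)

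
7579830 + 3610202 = 11190032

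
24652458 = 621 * 39698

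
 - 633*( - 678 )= 429174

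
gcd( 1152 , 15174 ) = 18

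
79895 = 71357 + 8538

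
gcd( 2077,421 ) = 1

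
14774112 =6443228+8330884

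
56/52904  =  7/6613 = 0.00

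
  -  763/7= - 109 = - 109.00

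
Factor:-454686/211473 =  -2^1 * 3^ ( - 1 )*23497^(- 1 )*75781^1 = - 151562/70491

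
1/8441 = 1/8441 = 0.00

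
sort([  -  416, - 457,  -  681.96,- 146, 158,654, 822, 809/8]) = [ - 681.96, - 457, - 416, - 146, 809/8,158, 654,822 ]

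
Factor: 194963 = 194963^1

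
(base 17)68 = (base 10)110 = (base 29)3N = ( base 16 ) 6E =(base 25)4A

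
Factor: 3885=3^1*5^1 * 7^1* 37^1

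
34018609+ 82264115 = 116282724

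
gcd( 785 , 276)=1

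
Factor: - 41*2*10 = -2^2 *5^1*41^1 =- 820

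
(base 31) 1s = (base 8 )73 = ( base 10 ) 59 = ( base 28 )23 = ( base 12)4B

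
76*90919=6909844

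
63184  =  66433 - 3249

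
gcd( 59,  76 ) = 1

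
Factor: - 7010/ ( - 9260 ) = 2^( - 1 )*463^( - 1)*701^1 = 701/926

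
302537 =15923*19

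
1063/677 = 1 + 386/677 =1.57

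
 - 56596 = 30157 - 86753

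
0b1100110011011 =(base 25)ac5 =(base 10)6555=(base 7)25053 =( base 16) 199b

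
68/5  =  68/5  =  13.60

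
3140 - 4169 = - 1029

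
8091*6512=52688592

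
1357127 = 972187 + 384940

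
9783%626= 393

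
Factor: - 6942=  - 2^1*3^1*13^1 * 89^1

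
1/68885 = 1/68885 = 0.00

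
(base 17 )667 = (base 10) 1843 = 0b11100110011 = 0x733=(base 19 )520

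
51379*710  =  36479090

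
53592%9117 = 8007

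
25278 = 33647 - 8369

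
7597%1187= 475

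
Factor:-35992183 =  - 59^1*313^1*1949^1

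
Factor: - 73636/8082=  - 82/9=- 2^1*3^( - 2)*41^1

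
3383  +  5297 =8680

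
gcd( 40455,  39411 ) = 261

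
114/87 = 1+9/29 = 1.31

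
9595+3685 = 13280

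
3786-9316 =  - 5530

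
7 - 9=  - 2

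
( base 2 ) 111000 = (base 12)48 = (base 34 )1M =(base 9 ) 62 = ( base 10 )56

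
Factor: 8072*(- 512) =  - 4132864 = - 2^12*1009^1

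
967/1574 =967/1574  =  0.61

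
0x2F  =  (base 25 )1m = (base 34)1d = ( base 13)38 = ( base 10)47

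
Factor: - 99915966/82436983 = -2^1*3^2 * 59^( - 1)*571^( - 1 ) * 1697^1 * 2447^ ( - 1 )*3271^1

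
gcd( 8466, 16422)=102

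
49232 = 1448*34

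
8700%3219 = 2262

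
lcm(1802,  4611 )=156774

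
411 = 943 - 532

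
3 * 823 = 2469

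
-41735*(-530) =22119550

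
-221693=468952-690645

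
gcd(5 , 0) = 5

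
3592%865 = 132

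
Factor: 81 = 3^4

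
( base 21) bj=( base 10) 250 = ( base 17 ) EC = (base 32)7Q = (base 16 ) fa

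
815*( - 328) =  - 267320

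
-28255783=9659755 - 37915538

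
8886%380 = 146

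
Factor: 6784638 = 2^1*3^1*7^2*47^1*491^1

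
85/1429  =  85/1429= 0.06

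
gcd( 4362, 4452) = 6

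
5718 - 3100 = 2618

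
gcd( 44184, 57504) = 24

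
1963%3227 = 1963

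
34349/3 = 34349/3 = 11449.67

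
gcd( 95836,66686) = 2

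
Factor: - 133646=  - 2^1*19^1*3517^1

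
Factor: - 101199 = - 3^1*7^1*61^1 *79^1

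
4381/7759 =4381/7759 = 0.56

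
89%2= 1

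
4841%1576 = 113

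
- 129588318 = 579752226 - 709340544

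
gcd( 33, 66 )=33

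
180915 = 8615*21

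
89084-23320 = 65764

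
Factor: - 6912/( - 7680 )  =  2^(- 1)*3^2*5^( - 1)=9/10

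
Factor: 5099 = 5099^1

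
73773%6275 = 4748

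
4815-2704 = 2111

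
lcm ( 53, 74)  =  3922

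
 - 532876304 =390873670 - 923749974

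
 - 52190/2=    - 26095= -26095.00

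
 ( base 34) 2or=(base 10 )3155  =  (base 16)C53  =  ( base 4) 301103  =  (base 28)40j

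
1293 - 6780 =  - 5487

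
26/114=13/57=0.23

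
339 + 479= 818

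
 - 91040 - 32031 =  - 123071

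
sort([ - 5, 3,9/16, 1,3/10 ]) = [ - 5,3/10,  9/16 , 1,3 ]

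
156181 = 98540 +57641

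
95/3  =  95/3 = 31.67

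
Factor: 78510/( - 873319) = -2^1*3^1 * 5^1*2617^1*873319^(- 1 ) 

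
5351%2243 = 865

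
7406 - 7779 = -373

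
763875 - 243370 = 520505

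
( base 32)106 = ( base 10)1030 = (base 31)127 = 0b10000000110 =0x406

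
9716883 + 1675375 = 11392258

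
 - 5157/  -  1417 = 5157/1417 = 3.64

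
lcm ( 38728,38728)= 38728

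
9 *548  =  4932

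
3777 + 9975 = 13752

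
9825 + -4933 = 4892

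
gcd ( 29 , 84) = 1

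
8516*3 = 25548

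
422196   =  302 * 1398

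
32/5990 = 16/2995 = 0.01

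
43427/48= 43427/48=904.73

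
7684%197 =1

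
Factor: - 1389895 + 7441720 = 6051825 = 3^2*5^2*13^1*2069^1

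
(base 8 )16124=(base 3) 100221121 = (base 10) 7252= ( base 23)DG7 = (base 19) 111d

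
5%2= 1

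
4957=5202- 245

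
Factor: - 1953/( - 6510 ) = 2^(-1)*3^1*5^( - 1 ) = 3/10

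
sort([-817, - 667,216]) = [ - 817, - 667, 216 ]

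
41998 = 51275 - 9277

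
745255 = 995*749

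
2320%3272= 2320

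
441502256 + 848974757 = 1290477013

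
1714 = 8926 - 7212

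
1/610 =1/610 = 0.00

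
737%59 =29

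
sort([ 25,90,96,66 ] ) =[ 25,66,90,96 ]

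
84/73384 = 21/18346=0.00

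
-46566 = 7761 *(- 6 )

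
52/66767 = 52/66767  =  0.00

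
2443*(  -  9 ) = -21987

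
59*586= 34574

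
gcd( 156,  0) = 156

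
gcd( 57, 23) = 1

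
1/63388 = 1/63388 = 0.00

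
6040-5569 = 471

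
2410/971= 2410/971 = 2.48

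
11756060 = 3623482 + 8132578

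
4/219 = 4/219= 0.02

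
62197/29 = 2144+21/29 = 2144.72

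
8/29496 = 1/3687 = 0.00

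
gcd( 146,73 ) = 73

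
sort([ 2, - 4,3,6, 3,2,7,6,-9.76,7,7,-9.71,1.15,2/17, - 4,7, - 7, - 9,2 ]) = [ - 9.76, - 9.71, - 9, - 7, - 4, - 4,2/17,  1.15,2,2,2,3,3,6,6,7, 7, 7, 7]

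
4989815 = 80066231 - 75076416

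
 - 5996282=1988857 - 7985139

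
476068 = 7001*68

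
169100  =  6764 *25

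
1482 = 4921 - 3439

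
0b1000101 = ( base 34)21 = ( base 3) 2120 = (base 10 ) 69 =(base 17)41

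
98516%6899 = 1930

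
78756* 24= 1890144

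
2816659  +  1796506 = 4613165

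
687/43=15 + 42/43 = 15.98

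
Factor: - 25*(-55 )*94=2^1*5^3*11^1*47^1 = 129250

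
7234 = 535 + 6699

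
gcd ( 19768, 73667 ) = 1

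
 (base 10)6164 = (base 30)6pe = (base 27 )8c8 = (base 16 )1814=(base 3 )22110022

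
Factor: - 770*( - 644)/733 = 2^3*5^1*7^2*11^1*23^1*733^ ( - 1 ) = 495880/733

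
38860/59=658 + 38/59 = 658.64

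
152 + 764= 916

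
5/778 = 5/778 = 0.01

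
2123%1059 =5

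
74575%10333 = 2244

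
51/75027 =17/25009= 0.00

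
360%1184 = 360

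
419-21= 398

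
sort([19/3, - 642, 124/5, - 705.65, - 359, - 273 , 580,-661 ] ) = [  -  705.65, - 661, - 642, - 359, - 273,19/3, 124/5, 580 ]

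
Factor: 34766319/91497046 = 2^( - 1) * 3^1*7^1 * 19^(-1 ) * 41^1*149^1 * 271^1*2407817^( - 1)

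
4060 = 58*70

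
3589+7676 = 11265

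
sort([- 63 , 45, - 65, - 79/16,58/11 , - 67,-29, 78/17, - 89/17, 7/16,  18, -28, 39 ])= [ - 67 , - 65, - 63, - 29, - 28, - 89/17, - 79/16, 7/16, 78/17, 58/11, 18,39, 45]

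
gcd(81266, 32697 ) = 1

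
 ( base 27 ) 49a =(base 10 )3169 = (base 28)415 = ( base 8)6141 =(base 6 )22401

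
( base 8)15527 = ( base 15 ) 2119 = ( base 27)9g6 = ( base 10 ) 6999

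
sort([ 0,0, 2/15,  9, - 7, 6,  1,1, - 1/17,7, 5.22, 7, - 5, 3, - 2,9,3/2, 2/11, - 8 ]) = [-8, - 7, - 5,  -  2, - 1/17, 0, 0, 2/15, 2/11 , 1,1, 3/2,3, 5.22, 6,7, 7, 9,9 ] 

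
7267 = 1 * 7267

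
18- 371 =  - 353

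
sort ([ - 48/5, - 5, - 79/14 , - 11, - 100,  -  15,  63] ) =[ - 100,- 15, - 11, - 48/5, - 79/14, - 5, 63]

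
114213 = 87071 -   -  27142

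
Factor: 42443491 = 47^1 * 283^1* 3191^1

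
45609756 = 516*88391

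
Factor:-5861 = -5861^1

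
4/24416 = 1/6104 = 0.00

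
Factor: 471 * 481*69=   3^2  *  13^1 *23^1 * 37^1  *157^1 = 15632019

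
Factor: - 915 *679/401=- 3^1*5^1 * 7^1*61^1*97^1*401^( - 1 ) = - 621285/401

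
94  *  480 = 45120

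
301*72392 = 21789992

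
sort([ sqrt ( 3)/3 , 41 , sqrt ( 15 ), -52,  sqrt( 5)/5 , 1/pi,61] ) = [ - 52 , 1/pi,sqrt ( 5 )/5, sqrt( 3)/3,  sqrt( 15 ), 41 , 61] 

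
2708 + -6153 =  - 3445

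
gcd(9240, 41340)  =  60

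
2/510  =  1/255  =  0.00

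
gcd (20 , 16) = 4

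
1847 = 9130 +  - 7283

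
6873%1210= 823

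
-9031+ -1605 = -10636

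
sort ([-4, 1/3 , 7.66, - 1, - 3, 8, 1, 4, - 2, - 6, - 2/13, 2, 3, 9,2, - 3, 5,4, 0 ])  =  [ - 6,-4, - 3,-3,- 2, - 1,-2/13,0,  1/3, 1,  2 , 2, 3, 4,4, 5,7.66,8,9]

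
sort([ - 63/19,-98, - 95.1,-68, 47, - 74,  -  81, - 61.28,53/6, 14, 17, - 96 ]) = [-98, - 96, - 95.1,-81, - 74,  -  68,-61.28, - 63/19, 53/6, 14,17, 47 ]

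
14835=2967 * 5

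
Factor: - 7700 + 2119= - 5581 = - 5581^1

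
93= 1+92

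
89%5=4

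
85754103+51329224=137083327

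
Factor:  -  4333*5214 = -2^1*3^1* 7^1*11^1*79^1*619^1 = -22592262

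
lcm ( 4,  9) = 36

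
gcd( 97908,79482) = 6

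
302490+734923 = 1037413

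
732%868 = 732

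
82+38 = 120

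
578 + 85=663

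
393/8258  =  393/8258 = 0.05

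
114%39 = 36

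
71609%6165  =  3794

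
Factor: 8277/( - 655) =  - 3^1*5^( - 1 )*31^1*89^1*131^( - 1 )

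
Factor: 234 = 2^1*3^2*13^1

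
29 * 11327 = 328483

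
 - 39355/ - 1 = 39355/1 = 39355.00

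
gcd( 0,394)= 394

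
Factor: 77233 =13^2*457^1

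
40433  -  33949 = 6484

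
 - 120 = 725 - 845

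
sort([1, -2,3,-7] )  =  [ - 7,-2 , 1, 3]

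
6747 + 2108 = 8855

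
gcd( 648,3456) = 216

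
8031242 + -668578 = 7362664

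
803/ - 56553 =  - 803/56553 = - 0.01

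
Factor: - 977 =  - 977^1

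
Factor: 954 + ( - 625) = 329 = 7^1*47^1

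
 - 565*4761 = - 2689965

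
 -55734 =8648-64382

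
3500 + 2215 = 5715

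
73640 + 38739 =112379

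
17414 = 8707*2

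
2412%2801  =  2412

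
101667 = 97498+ 4169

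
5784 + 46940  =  52724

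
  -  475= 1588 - 2063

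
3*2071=6213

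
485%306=179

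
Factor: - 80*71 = -5680  =  - 2^4*5^1*71^1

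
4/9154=2/4577 =0.00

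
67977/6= 22659/2= 11329.50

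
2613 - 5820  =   - 3207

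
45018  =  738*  61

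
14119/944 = 14 + 903/944 = 14.96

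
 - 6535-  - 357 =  - 6178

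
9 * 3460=31140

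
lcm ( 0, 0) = 0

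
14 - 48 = -34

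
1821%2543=1821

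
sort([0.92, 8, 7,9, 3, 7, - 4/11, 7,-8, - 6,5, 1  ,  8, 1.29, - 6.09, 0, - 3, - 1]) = [  -  8, - 6.09, - 6, - 3, - 1, - 4/11,0, 0.92,  1,1.29 , 3,5 , 7 , 7, 7,8, 8,9]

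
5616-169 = 5447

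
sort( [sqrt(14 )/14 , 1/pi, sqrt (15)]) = [sqrt( 14) /14,  1/pi, sqrt(15) ] 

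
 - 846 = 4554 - 5400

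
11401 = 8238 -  - 3163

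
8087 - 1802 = 6285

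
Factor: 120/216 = 5/9 = 3^( - 2 )*5^1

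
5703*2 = 11406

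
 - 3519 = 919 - 4438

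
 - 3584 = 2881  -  6465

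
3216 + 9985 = 13201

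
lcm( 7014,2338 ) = 7014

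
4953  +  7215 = 12168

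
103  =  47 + 56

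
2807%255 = 2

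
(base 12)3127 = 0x14ef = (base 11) 4032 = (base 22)b1d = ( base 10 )5359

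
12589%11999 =590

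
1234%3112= 1234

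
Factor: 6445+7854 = 14299 = 79^1*181^1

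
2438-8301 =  - 5863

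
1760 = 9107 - 7347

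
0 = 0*6671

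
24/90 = 4/15=0.27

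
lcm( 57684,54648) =1038312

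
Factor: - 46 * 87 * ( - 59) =236118 = 2^1*3^1*23^1*29^1*59^1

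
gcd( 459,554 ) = 1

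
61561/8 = 61561/8 = 7695.12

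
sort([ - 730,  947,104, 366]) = [ -730,104,366, 947 ] 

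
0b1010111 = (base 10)87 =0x57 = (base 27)36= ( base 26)39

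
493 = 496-3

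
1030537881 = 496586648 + 533951233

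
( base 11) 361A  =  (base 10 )4740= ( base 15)1610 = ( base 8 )11204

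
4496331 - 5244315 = -747984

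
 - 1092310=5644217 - 6736527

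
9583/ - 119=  -1369/17= - 80.53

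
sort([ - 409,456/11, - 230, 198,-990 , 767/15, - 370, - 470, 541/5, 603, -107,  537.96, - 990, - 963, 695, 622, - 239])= [ - 990,-990, - 963 ,-470, - 409, - 370,-239,  -  230,  -  107, 456/11, 767/15,541/5,198, 537.96, 603, 622, 695 ]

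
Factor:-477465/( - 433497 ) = 695/631  =  5^1*139^1*631^( - 1 ) 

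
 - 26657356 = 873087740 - 899745096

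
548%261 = 26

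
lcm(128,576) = 1152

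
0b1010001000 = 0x288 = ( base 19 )1F2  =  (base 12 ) 460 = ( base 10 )648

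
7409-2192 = 5217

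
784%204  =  172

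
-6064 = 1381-7445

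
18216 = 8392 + 9824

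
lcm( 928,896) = 25984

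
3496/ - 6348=-38/69 = - 0.55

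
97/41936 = 97/41936 = 0.00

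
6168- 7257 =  - 1089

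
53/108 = 53/108= 0.49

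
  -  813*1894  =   - 1539822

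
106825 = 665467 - 558642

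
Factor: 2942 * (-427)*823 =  - 2^1*7^1*61^1 * 823^1*1471^1=- 1033880582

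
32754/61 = 536+58/61= 536.95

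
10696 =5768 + 4928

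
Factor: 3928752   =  2^4*3^2 * 27283^1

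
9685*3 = 29055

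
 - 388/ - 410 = 194/205 = 0.95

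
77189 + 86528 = 163717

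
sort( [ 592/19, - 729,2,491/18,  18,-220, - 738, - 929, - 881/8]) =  [ - 929,-738,- 729,- 220, - 881/8, 2, 18, 491/18, 592/19]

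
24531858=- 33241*(-738)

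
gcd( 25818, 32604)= 78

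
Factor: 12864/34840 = 24/65 = 2^3 * 3^1*5^( - 1)*13^ ( - 1 )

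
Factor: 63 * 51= 3213=   3^3* 7^1*17^1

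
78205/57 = 78205/57  =  1372.02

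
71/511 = 71/511 = 0.14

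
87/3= 29 = 29.00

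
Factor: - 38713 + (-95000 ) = -133713 = -  3^2*83^1 *179^1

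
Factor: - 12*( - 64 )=2^8*3^1 = 768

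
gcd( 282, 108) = 6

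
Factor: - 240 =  - 2^4*3^1 * 5^1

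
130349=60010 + 70339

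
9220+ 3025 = 12245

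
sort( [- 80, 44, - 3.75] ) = [ - 80,  -  3.75,44] 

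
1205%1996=1205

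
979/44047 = 979/44047 = 0.02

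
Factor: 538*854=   459452 = 2^2 * 7^1*61^1*269^1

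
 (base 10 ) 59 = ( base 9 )65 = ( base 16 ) 3B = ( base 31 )1S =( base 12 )4b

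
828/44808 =69/3734 = 0.02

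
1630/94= 815/47 = 17.34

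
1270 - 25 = 1245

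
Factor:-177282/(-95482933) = 25326/13640419=2^1 * 3^3*7^1*13^(  -  1)*67^1*1049263^( - 1 ) 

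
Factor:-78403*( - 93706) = 7346831518 = 2^1*13^1*37^1*163^1*46853^1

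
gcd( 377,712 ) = 1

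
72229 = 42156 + 30073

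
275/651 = 275/651 = 0.42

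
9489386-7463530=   2025856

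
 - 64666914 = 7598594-72265508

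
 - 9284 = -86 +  - 9198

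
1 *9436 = 9436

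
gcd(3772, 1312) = 164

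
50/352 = 25/176 = 0.14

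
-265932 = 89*( - 2988) 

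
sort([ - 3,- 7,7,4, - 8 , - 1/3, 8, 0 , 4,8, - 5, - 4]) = [ - 8 , - 7, - 5,-4, - 3, - 1/3, 0 , 4,  4,7, 8, 8]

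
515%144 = 83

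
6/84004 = 3/42002 = 0.00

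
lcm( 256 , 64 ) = 256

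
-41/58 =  - 1 +17/58  =  -0.71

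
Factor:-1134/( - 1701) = 2/3 = 2^1*3^( - 1 )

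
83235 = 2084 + 81151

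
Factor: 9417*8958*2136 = 180187590096 =2^4*3^3*43^1 * 73^1*89^1*1493^1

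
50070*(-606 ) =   -  30342420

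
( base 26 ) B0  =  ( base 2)100011110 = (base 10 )286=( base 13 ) 190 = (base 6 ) 1154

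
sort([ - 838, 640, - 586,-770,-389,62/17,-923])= [-923, - 838,  -  770, - 586, - 389,62/17,640 ] 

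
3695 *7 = 25865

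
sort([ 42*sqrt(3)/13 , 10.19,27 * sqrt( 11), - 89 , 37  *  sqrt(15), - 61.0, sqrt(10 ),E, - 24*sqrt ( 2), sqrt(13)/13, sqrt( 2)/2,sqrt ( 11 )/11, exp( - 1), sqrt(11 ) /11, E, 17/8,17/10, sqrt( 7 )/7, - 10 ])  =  [-89, - 61.0, - 24*sqrt(2), - 10, sqrt( 13 ) /13, sqrt(11)/11, sqrt( 11 ) /11, exp(  -  1),  sqrt(7)/7, sqrt( 2 )/2 , 17/10, 17/8, E, E,  sqrt(10 ), 42 * sqrt(3)/13,10.19, 27 * sqrt(11 ),37*sqrt(15 ) ] 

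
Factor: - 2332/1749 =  - 4/3 =- 2^2*3^( - 1 )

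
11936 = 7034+4902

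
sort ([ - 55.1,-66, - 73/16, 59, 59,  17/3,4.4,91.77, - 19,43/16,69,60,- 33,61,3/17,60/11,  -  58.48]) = [- 66, - 58.48,-55.1,-33,-19, - 73/16,3/17,43/16,  4.4 , 60/11, 17/3,59, 59,60,  61,69,91.77]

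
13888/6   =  6944/3 = 2314.67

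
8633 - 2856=5777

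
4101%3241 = 860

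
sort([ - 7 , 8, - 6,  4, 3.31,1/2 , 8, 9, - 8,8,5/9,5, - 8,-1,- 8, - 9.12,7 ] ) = [ - 9.12, -8, - 8, - 8, - 7, - 6,- 1, 1/2,5/9,3.31, 4, 5, 7,8,8, 8,9]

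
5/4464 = 5/4464 = 0.00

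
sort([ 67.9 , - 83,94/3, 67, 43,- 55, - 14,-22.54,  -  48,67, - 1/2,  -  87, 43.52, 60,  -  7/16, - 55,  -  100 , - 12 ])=[ - 100,-87, - 83, - 55, - 55, - 48, - 22.54, - 14 , - 12, - 1/2 , -7/16, 94/3 , 43,43.52, 60, 67, 67,  67.9 ]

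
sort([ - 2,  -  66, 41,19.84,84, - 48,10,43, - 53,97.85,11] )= [ - 66, - 53, - 48,-2  ,  10,11, 19.84,  41, 43,84,97.85] 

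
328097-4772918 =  - 4444821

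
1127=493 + 634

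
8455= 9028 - 573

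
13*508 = 6604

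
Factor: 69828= 2^2*3^1*11^1*23^2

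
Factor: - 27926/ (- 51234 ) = 3^( - 1)*8539^ ( - 1)*13963^1 = 13963/25617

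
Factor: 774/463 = 2^1* 3^2 * 43^1 * 463^( - 1)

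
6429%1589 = 73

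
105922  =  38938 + 66984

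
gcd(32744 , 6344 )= 8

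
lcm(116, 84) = 2436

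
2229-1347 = 882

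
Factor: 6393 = 3^1*2131^1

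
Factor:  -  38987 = -13^1 * 2999^1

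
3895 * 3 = 11685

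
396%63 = 18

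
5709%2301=1107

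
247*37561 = 9277567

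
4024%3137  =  887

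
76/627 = 4/33 =0.12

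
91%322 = 91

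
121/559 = 121/559 = 0.22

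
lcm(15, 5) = 15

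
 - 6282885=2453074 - 8735959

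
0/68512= 0 = 0.00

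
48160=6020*8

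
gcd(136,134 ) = 2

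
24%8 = 0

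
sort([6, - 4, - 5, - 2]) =[ - 5, - 4,  -  2, 6] 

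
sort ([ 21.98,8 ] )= [ 8,21.98]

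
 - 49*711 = - 34839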